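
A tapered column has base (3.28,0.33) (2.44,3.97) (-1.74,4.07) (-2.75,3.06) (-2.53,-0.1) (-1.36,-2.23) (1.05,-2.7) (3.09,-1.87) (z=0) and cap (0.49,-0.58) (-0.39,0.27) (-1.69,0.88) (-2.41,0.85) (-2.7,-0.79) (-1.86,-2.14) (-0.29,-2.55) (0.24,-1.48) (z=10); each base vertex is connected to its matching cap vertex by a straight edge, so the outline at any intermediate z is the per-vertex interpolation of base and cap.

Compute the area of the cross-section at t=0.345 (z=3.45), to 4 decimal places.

Area at t=0.345: 22.5210

Cross-section at t=0.345: each vertex is (1-t)·p0[i] + t·p1[i].
  v1: (1-0.345)·(3.28,0.33) + 0.345·(0.49,-0.58) = (2.3175,0.0161)
  v2: (1-0.345)·(2.44,3.97) + 0.345·(-0.39,0.27) = (1.4637,2.6935)
  v3: (1-0.345)·(-1.74,4.07) + 0.345·(-1.69,0.88) = (-1.7228,2.9695)
  v4: (1-0.345)·(-2.75,3.06) + 0.345·(-2.41,0.85) = (-2.6327,2.2976)
  v5: (1-0.345)·(-2.53,-0.1) + 0.345·(-2.7,-0.79) = (-2.5886,-0.3381)
  v6: (1-0.345)·(-1.36,-2.23) + 0.345·(-1.86,-2.14) = (-1.5325,-2.1989)
  v7: (1-0.345)·(1.05,-2.7) + 0.345·(-0.29,-2.55) = (0.5877,-2.6482)
  v8: (1-0.345)·(3.09,-1.87) + 0.345·(0.24,-1.48) = (2.1067,-1.7355)
Shoelace sum Σ(x_i·y_{i+1} − x_{i+1}·y_i):
  i=1: 2.3175·2.6935 − 1.4637·0.0161 = +6.2186 (running +6.2186)
  i=2: 1.4637·2.9695 − -1.7228·2.6935 = +8.9865 (running +15.2050)
  i=3: -1.7228·2.2976 − -2.6327·2.9695 = +3.8596 (running +19.0646)
  i=4: -2.6327·-0.3381 − -2.5886·2.2976 = +6.8375 (running +25.9021)
  i=5: -2.5886·-2.1989 − -1.5325·-0.3381 = +5.1743 (running +31.0764)
  i=6: -1.5325·-2.6482 − 0.5877·-2.1989 = +5.3508 (running +36.4271)
  i=7: 0.5877·-1.7355 − 2.1067·-2.6482 = +4.5593 (running +40.9864)
  i=8: 2.1067·0.0161 − 2.3175·-1.7355 = +4.0556 (running +45.0421)
Area = |Σ|/2 = |45.0421|/2 = 22.5210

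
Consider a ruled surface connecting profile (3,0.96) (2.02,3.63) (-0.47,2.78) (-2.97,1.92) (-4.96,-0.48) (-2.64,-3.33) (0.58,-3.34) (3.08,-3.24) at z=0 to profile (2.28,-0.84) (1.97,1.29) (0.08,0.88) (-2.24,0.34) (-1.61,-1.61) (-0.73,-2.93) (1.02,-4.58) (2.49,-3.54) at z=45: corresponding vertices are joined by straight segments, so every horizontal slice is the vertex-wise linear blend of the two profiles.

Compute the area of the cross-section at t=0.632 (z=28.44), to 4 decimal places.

Area at t=0.632: 25.3745

Cross-section at t=0.632: each vertex is (1-t)·p0[i] + t·p1[i].
  v1: (1-0.632)·(3,0.96) + 0.632·(2.28,-0.84) = (2.5450,-0.1776)
  v2: (1-0.632)·(2.02,3.63) + 0.632·(1.97,1.29) = (1.9884,2.1511)
  v3: (1-0.632)·(-0.47,2.78) + 0.632·(0.08,0.88) = (-0.1224,1.5792)
  v4: (1-0.632)·(-2.97,1.92) + 0.632·(-2.24,0.34) = (-2.5086,0.9214)
  v5: (1-0.632)·(-4.96,-0.48) + 0.632·(-1.61,-1.61) = (-2.8428,-1.1942)
  v6: (1-0.632)·(-2.64,-3.33) + 0.632·(-0.73,-2.93) = (-1.4329,-3.0772)
  v7: (1-0.632)·(0.58,-3.34) + 0.632·(1.02,-4.58) = (0.8581,-4.1237)
  v8: (1-0.632)·(3.08,-3.24) + 0.632·(2.49,-3.54) = (2.7071,-3.4296)
Shoelace sum Σ(x_i·y_{i+1} − x_{i+1}·y_i):
  i=1: 2.5450·2.1511 − 1.9884·-0.1776 = +5.8277 (running +5.8277)
  i=2: 1.9884·1.5792 − -0.1224·2.1511 = +3.4034 (running +9.2310)
  i=3: -0.1224·0.9214 − -2.5086·1.5792 = +3.8489 (running +13.0799)
  i=4: -2.5086·-1.1942 − -2.8428·0.9214 = +5.6152 (running +18.6951)
  i=5: -2.8428·-3.0772 − -1.4329·-1.1942 = +7.0368 (running +25.7319)
  i=6: -1.4329·-4.1237 − 0.8581·-3.0772 = +8.5492 (running +34.2811)
  i=7: 0.8581·-3.4296 − 2.7071·-4.1237 = +8.2204 (running +42.5015)
  i=8: 2.7071·-0.1776 − 2.5450·-3.4296 = +8.2474 (running +50.7489)
Area = |Σ|/2 = |50.7489|/2 = 25.3745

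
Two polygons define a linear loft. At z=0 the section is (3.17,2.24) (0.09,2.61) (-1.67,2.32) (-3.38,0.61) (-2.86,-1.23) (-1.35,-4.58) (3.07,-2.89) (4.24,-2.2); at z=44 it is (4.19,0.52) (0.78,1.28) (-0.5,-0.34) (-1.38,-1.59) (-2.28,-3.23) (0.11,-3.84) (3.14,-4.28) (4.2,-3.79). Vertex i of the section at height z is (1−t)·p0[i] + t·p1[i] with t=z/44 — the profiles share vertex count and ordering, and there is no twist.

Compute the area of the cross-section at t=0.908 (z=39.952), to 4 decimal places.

Cross-section at t=0.908: each vertex is (1-t)·p0[i] + t·p1[i].
  v1: (1-0.908)·(3.17,2.24) + 0.908·(4.19,0.52) = (4.0962,0.6782)
  v2: (1-0.908)·(0.09,2.61) + 0.908·(0.78,1.28) = (0.7165,1.4024)
  v3: (1-0.908)·(-1.67,2.32) + 0.908·(-0.5,-0.34) = (-0.6076,-0.0953)
  v4: (1-0.908)·(-3.38,0.61) + 0.908·(-1.38,-1.59) = (-1.5640,-1.3876)
  v5: (1-0.908)·(-2.86,-1.23) + 0.908·(-2.28,-3.23) = (-2.3334,-3.0460)
  v6: (1-0.908)·(-1.35,-4.58) + 0.908·(0.11,-3.84) = (-0.0243,-3.9081)
  v7: (1-0.908)·(3.07,-2.89) + 0.908·(3.14,-4.28) = (3.1336,-4.1521)
  v8: (1-0.908)·(4.24,-2.2) + 0.908·(4.2,-3.79) = (4.2037,-3.6437)
Shoelace sum Σ(x_i·y_{i+1} − x_{i+1}·y_i):
  i=1: 4.0962·1.4024 − 0.7165·0.6782 = +5.2583 (running +5.2583)
  i=2: 0.7165·-0.0953 − -0.6076·1.4024 = +0.7839 (running +6.0422)
  i=3: -0.6076·-1.3876 − -1.5640·-0.0953 = +0.6941 (running +6.7363)
  i=4: -1.5640·-3.0460 − -2.3334·-1.3876 = +1.5262 (running +8.2625)
  i=5: -2.3334·-3.9081 − -0.0243·-3.0460 = +9.0449 (running +17.3074)
  i=6: -0.0243·-4.1521 − 3.1336·-3.9081 = +12.3472 (running +29.6546)
  i=7: 3.1336·-3.6437 − 4.2037·-4.1521 = +6.0364 (running +35.6909)
  i=8: 4.2037·0.6782 − 4.0962·-3.6437 = +17.7764 (running +53.4673)
Area = |Σ|/2 = |53.4673|/2 = 26.7336

Area at t=0.908: 26.7336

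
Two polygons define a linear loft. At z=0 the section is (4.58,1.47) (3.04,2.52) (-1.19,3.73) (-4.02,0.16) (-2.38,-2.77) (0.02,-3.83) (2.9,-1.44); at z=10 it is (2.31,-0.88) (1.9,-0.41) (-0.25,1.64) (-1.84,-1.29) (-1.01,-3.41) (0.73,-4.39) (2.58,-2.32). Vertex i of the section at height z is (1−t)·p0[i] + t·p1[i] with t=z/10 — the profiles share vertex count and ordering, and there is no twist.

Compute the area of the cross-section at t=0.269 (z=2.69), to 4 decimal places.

Area at t=0.269: 32.0430

Cross-section at t=0.269: each vertex is (1-t)·p0[i] + t·p1[i].
  v1: (1-0.269)·(4.58,1.47) + 0.269·(2.31,-0.88) = (3.9694,0.8378)
  v2: (1-0.269)·(3.04,2.52) + 0.269·(1.9,-0.41) = (2.7333,1.7318)
  v3: (1-0.269)·(-1.19,3.73) + 0.269·(-0.25,1.64) = (-0.9371,3.1678)
  v4: (1-0.269)·(-4.02,0.16) + 0.269·(-1.84,-1.29) = (-3.4336,-0.2301)
  v5: (1-0.269)·(-2.38,-2.77) + 0.269·(-1.01,-3.41) = (-2.0115,-2.9422)
  v6: (1-0.269)·(0.02,-3.83) + 0.269·(0.73,-4.39) = (0.2110,-3.9806)
  v7: (1-0.269)·(2.9,-1.44) + 0.269·(2.58,-2.32) = (2.8139,-1.6767)
Shoelace sum Σ(x_i·y_{i+1} − x_{i+1}·y_i):
  i=1: 3.9694·1.7318 − 2.7333·0.8378 = +4.5841 (running +4.5841)
  i=2: 2.7333·3.1678 − -0.9371·1.7318 = +10.2816 (running +14.8658)
  i=3: -0.9371·-0.2301 − -3.4336·3.1678 = +11.0924 (running +25.9582)
  i=4: -3.4336·-2.9422 − -2.0115·-0.2301 = +9.6394 (running +35.5976)
  i=5: -2.0115·-3.9806 − 0.2110·-2.9422 = +8.6277 (running +44.2253)
  i=6: 0.2110·-1.6767 − 2.8139·-3.9806 = +10.8474 (running +55.0727)
  i=7: 2.8139·0.8378 − 3.9694·-1.6767 = +9.0132 (running +64.0859)
Area = |Σ|/2 = |64.0859|/2 = 32.0430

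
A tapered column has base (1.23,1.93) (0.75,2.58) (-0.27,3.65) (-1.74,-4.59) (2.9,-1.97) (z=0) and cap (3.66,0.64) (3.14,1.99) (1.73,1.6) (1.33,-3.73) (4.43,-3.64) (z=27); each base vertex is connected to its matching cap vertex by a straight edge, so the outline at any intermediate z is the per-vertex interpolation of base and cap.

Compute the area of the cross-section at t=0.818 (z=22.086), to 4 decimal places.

Cross-section at t=0.818: each vertex is (1-t)·p0[i] + t·p1[i].
  v1: (1-0.818)·(1.23,1.93) + 0.818·(3.66,0.64) = (3.2177,0.8748)
  v2: (1-0.818)·(0.75,2.58) + 0.818·(3.14,1.99) = (2.7050,2.0974)
  v3: (1-0.818)·(-0.27,3.65) + 0.818·(1.73,1.6) = (1.3660,1.9731)
  v4: (1-0.818)·(-1.74,-4.59) + 0.818·(1.33,-3.73) = (0.7713,-3.8865)
  v5: (1-0.818)·(2.9,-1.97) + 0.818·(4.43,-3.64) = (4.1515,-3.3361)
Shoelace sum Σ(x_i·y_{i+1} − x_{i+1}·y_i):
  i=1: 3.2177·2.0974 − 2.7050·0.8748 = +4.3825 (running +4.3825)
  i=2: 2.7050·1.9731 − 1.3660·2.0974 = +2.4723 (running +6.8548)
  i=3: 1.3660·-3.8865 − 0.7713·1.9731 = -6.8308 (running +0.0240)
  i=4: 0.7713·-3.3361 − 4.1515·-3.8865 = +13.5621 (running +13.5861)
  i=5: 4.1515·0.8748 − 3.2177·-3.3361 = +14.3663 (running +27.9524)
Area = |Σ|/2 = |27.9524|/2 = 13.9762

Area at t=0.818: 13.9762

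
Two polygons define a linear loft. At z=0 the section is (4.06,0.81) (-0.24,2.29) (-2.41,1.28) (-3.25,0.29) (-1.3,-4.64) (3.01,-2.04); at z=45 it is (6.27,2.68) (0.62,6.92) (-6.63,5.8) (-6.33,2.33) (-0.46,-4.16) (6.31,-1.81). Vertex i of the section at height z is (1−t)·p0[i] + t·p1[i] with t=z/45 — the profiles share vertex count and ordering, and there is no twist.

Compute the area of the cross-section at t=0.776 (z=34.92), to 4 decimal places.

Area at t=0.776: 79.2298

Cross-section at t=0.776: each vertex is (1-t)·p0[i] + t·p1[i].
  v1: (1-0.776)·(4.06,0.81) + 0.776·(6.27,2.68) = (5.7750,2.2611)
  v2: (1-0.776)·(-0.24,2.29) + 0.776·(0.62,6.92) = (0.4274,5.8829)
  v3: (1-0.776)·(-2.41,1.28) + 0.776·(-6.63,5.8) = (-5.6847,4.7875)
  v4: (1-0.776)·(-3.25,0.29) + 0.776·(-6.33,2.33) = (-5.6401,1.8730)
  v5: (1-0.776)·(-1.3,-4.64) + 0.776·(-0.46,-4.16) = (-0.6482,-4.2675)
  v6: (1-0.776)·(3.01,-2.04) + 0.776·(6.31,-1.81) = (5.5708,-1.8615)
Shoelace sum Σ(x_i·y_{i+1} − x_{i+1}·y_i):
  i=1: 5.7750·5.8829 − 0.4274·2.2611 = +33.0071 (running +33.0071)
  i=2: 0.4274·4.7875 − -5.6847·5.8829 = +35.4885 (running +68.4956)
  i=3: -5.6847·1.8730 − -5.6401·4.7875 = +16.3543 (running +84.8499)
  i=4: -5.6401·-4.2675 − -0.6482·1.8730 = +25.2832 (running +110.1331)
  i=5: -0.6482·-1.8615 − 5.5708·-4.2675 = +24.9801 (running +135.1131)
  i=6: 5.5708·2.2611 − 5.7750·-1.8615 = +23.3465 (running +158.4596)
Area = |Σ|/2 = |158.4596|/2 = 79.2298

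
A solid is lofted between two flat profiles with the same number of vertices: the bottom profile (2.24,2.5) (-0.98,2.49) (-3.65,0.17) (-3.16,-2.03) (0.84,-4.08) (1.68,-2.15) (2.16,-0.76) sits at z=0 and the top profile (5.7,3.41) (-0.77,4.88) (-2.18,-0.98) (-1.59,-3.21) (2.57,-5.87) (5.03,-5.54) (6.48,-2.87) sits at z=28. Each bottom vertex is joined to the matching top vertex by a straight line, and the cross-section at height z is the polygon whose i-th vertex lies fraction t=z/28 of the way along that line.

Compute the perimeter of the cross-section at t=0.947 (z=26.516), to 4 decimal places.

Cross-section at t=0.947: each vertex is (1-t)·p0[i] + t·p1[i].
  v1: (1-0.947)·(2.24,2.5) + 0.947·(5.7,3.41) = (5.5166,3.3618)
  v2: (1-0.947)·(-0.98,2.49) + 0.947·(-0.77,4.88) = (-0.7811,4.7533)
  v3: (1-0.947)·(-3.65,0.17) + 0.947·(-2.18,-0.98) = (-2.2579,-0.9190)
  v4: (1-0.947)·(-3.16,-2.03) + 0.947·(-1.59,-3.21) = (-1.6732,-3.1475)
  v5: (1-0.947)·(0.84,-4.08) + 0.947·(2.57,-5.87) = (2.4783,-5.7751)
  v6: (1-0.947)·(1.68,-2.15) + 0.947·(5.03,-5.54) = (4.8525,-5.3603)
  v7: (1-0.947)·(2.16,-0.76) + 0.947·(6.48,-2.87) = (6.2510,-2.7582)
Perimeter = Σ |v_{i+1} − v_i|:
  edge 1→2: √(-6.2977² + 1.3916²) = 6.4497 (running 6.4497)
  edge 2→3: √(-1.4768² + -5.6724²) = 5.8615 (running 12.3111)
  edge 3→4: √(0.5847² + -2.2284²) = 2.3038 (running 14.6150)
  edge 4→5: √(4.1515² + -2.6277²) = 4.9132 (running 19.5282)
  edge 5→6: √(2.3741² + 0.4148²) = 2.4101 (running 21.9383)
  edge 6→7: √(1.3986² + 2.6022²) = 2.9542 (running 24.8925)
  edge 7→1: √(-0.7344² + 6.1199²) = 6.1638 (running 31.0563)
Perimeter = 31.0563

Perimeter at t=0.947: 31.0563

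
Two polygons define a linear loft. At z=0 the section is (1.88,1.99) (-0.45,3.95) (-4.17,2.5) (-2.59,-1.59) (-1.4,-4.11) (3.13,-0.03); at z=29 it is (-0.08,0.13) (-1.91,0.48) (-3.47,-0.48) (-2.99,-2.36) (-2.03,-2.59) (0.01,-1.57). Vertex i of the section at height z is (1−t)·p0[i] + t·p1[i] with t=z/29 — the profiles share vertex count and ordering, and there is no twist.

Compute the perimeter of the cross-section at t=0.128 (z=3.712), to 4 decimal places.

Perimeter at t=0.128: 21.0222

Cross-section at t=0.128: each vertex is (1-t)·p0[i] + t·p1[i].
  v1: (1-0.128)·(1.88,1.99) + 0.128·(-0.08,0.13) = (1.6291,1.7519)
  v2: (1-0.128)·(-0.45,3.95) + 0.128·(-1.91,0.48) = (-0.6369,3.5058)
  v3: (1-0.128)·(-4.17,2.5) + 0.128·(-3.47,-0.48) = (-4.0804,2.1186)
  v4: (1-0.128)·(-2.59,-1.59) + 0.128·(-2.99,-2.36) = (-2.6412,-1.6886)
  v5: (1-0.128)·(-1.4,-4.11) + 0.128·(-2.03,-2.59) = (-1.4806,-3.9154)
  v6: (1-0.128)·(3.13,-0.03) + 0.128·(0.01,-1.57) = (2.7306,-0.2271)
Perimeter = Σ |v_{i+1} − v_i|:
  edge 1→2: √(-2.2660² + 1.7539²) = 2.8655 (running 2.8655)
  edge 2→3: √(-3.4435² + -1.3873²) = 3.7125 (running 6.5779)
  edge 3→4: √(1.4392² + -3.8071²) = 4.0701 (running 10.6480)
  edge 4→5: √(1.1606² + -2.2269²) = 2.5112 (running 13.1592)
  edge 5→6: √(4.2113² + 3.6883²) = 5.5981 (running 18.7573)
  edge 6→1: √(-1.1015² + 1.9790²) = 2.2649 (running 21.0222)
Perimeter = 21.0222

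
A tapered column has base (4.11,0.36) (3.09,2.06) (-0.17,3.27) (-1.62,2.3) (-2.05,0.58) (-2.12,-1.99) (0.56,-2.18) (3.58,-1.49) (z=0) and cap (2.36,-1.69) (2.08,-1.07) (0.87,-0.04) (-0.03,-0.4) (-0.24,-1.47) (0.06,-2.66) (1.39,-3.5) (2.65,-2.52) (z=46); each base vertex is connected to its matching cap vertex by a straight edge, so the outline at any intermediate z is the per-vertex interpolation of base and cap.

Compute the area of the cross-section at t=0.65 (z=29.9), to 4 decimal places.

Cross-section at t=0.65: each vertex is (1-t)·p0[i] + t·p1[i].
  v1: (1-0.65)·(4.11,0.36) + 0.65·(2.36,-1.69) = (2.9725,-0.9725)
  v2: (1-0.65)·(3.09,2.06) + 0.65·(2.08,-1.07) = (2.4335,0.0255)
  v3: (1-0.65)·(-0.17,3.27) + 0.65·(0.87,-0.04) = (0.5060,1.1185)
  v4: (1-0.65)·(-1.62,2.3) + 0.65·(-0.03,-0.4) = (-0.5865,0.5450)
  v5: (1-0.65)·(-2.05,0.58) + 0.65·(-0.24,-1.47) = (-0.8735,-0.7525)
  v6: (1-0.65)·(-2.12,-1.99) + 0.65·(0.06,-2.66) = (-0.7030,-2.4255)
  v7: (1-0.65)·(0.56,-2.18) + 0.65·(1.39,-3.5) = (1.0995,-3.0380)
  v8: (1-0.65)·(3.58,-1.49) + 0.65·(2.65,-2.52) = (2.9755,-2.1595)
Shoelace sum Σ(x_i·y_{i+1} − x_{i+1}·y_i):
  i=1: 2.9725·0.0255 − 2.4335·-0.9725 = +2.4424 (running +2.4424)
  i=2: 2.4335·1.1185 − 0.5060·0.0255 = +2.7090 (running +5.1513)
  i=3: 0.5060·0.5450 − -0.5865·1.1185 = +0.9318 (running +6.0831)
  i=4: -0.5865·-0.7525 − -0.8735·0.5450 = +0.9174 (running +7.0005)
  i=5: -0.8735·-2.4255 − -0.7030·-0.7525 = +1.5897 (running +8.5902)
  i=6: -0.7030·-3.0380 − 1.0995·-2.4255 = +4.8026 (running +13.3927)
  i=7: 1.0995·-2.1595 − 2.9755·-3.0380 = +6.6652 (running +20.0579)
  i=8: 2.9755·-0.9725 − 2.9725·-2.1595 = +3.5254 (running +23.5834)
Area = |Σ|/2 = |23.5834|/2 = 11.7917

Area at t=0.65: 11.7917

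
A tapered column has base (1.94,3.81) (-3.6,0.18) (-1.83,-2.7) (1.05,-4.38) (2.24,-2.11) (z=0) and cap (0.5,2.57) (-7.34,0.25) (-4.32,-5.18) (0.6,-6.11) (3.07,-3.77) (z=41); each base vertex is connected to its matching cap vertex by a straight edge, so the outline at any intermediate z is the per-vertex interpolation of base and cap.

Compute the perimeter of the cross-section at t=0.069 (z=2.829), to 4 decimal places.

Cross-section at t=0.069: each vertex is (1-t)·p0[i] + t·p1[i].
  v1: (1-0.069)·(1.94,3.81) + 0.069·(0.5,2.57) = (1.8406,3.7244)
  v2: (1-0.069)·(-3.6,0.18) + 0.069·(-7.34,0.25) = (-3.8581,0.1848)
  v3: (1-0.069)·(-1.83,-2.7) + 0.069·(-4.32,-5.18) = (-2.0018,-2.8711)
  v4: (1-0.069)·(1.05,-4.38) + 0.069·(0.6,-6.11) = (1.0190,-4.4994)
  v5: (1-0.069)·(2.24,-2.11) + 0.069·(3.07,-3.77) = (2.2973,-2.2245)
Perimeter = Σ |v_{i+1} − v_i|:
  edge 1→2: √(-5.6987² + -3.5396²) = 6.7085 (running 6.7085)
  edge 2→3: √(1.8563² + -3.0560²) = 3.5755 (running 10.2840)
  edge 3→4: √(3.0208² + -1.6282²) = 3.4316 (running 13.7157)
  edge 4→5: √(1.2783² + 2.2748²) = 2.6094 (running 16.3251)
  edge 5→1: √(-0.4566² + 5.9490²) = 5.9665 (running 22.2916)
Perimeter = 22.2916

Perimeter at t=0.069: 22.2916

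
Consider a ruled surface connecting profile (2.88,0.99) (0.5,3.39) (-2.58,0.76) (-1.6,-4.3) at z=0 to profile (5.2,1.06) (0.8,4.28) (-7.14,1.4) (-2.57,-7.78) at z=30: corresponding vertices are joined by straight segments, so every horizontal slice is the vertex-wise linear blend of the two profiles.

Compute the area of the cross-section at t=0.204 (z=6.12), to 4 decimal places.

Area at t=0.204: 29.3154

Cross-section at t=0.204: each vertex is (1-t)·p0[i] + t·p1[i].
  v1: (1-0.204)·(2.88,0.99) + 0.204·(5.2,1.06) = (3.3533,1.0043)
  v2: (1-0.204)·(0.5,3.39) + 0.204·(0.8,4.28) = (0.5612,3.5716)
  v3: (1-0.204)·(-2.58,0.76) + 0.204·(-7.14,1.4) = (-3.5102,0.8906)
  v4: (1-0.204)·(-1.6,-4.3) + 0.204·(-2.57,-7.78) = (-1.7979,-5.0099)
Shoelace sum Σ(x_i·y_{i+1} − x_{i+1}·y_i):
  i=1: 3.3533·3.5716 − 0.5612·1.0043 = +11.4128 (running +11.4128)
  i=2: 0.5612·0.8906 − -3.5102·3.5716 = +13.0368 (running +24.4497)
  i=3: -3.5102·-5.0099 − -1.7979·0.8906 = +19.1871 (running +43.6368)
  i=4: -1.7979·1.0043 − 3.3533·-5.0099 = +14.9941 (running +58.6309)
Area = |Σ|/2 = |58.6309|/2 = 29.3154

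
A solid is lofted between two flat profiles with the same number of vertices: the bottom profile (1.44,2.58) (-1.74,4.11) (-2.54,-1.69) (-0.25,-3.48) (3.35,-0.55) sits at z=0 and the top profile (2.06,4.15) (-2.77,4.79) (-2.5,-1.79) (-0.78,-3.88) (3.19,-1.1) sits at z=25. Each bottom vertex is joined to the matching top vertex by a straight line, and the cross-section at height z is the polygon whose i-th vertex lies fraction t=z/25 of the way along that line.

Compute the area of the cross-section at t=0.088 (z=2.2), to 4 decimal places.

Cross-section at t=0.088: each vertex is (1-t)·p0[i] + t·p1[i].
  v1: (1-0.088)·(1.44,2.58) + 0.088·(2.06,4.15) = (1.4946,2.7182)
  v2: (1-0.088)·(-1.74,4.11) + 0.088·(-2.77,4.79) = (-1.8306,4.1698)
  v3: (1-0.088)·(-2.54,-1.69) + 0.088·(-2.5,-1.79) = (-2.5365,-1.6988)
  v4: (1-0.088)·(-0.25,-3.48) + 0.088·(-0.78,-3.88) = (-0.2966,-3.5152)
  v5: (1-0.088)·(3.35,-0.55) + 0.088·(3.19,-1.1) = (3.3359,-0.5984)
Shoelace sum Σ(x_i·y_{i+1} − x_{i+1}·y_i):
  i=1: 1.4946·4.1698 − -1.8306·2.7182 = +11.2080 (running +11.2080)
  i=2: -1.8306·-1.6988 − -2.5365·4.1698 = +13.6866 (running +24.8947)
  i=3: -2.5365·-3.5152 − -0.2966·-1.6988 = +8.4123 (running +33.3070)
  i=4: -0.2966·-0.5984 − 3.3359·-3.5152 = +11.9039 (running +45.2109)
  i=5: 3.3359·2.7182 − 1.4946·-0.5984 = +9.9619 (running +55.1728)
Area = |Σ|/2 = |55.1728|/2 = 27.5864

Area at t=0.088: 27.5864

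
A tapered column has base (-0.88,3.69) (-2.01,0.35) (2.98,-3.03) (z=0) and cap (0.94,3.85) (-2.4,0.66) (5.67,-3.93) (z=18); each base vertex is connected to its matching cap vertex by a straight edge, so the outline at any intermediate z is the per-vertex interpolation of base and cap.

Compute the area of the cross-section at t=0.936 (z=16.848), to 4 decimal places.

Area at t=0.936: 19.8119

Cross-section at t=0.936: each vertex is (1-t)·p0[i] + t·p1[i].
  v1: (1-0.936)·(-0.88,3.69) + 0.936·(0.94,3.85) = (0.8235,3.8398)
  v2: (1-0.936)·(-2.01,0.35) + 0.936·(-2.4,0.66) = (-2.3750,0.6402)
  v3: (1-0.936)·(2.98,-3.03) + 0.936·(5.67,-3.93) = (5.4978,-3.8724)
Shoelace sum Σ(x_i·y_{i+1} − x_{i+1}·y_i):
  i=1: 0.8235·0.6402 − -2.3750·3.8398 = +9.6468 (running +9.6468)
  i=2: -2.3750·-3.8724 − 5.4978·0.6402 = +5.6776 (running +15.3244)
  i=3: 5.4978·3.8398 − 0.8235·-3.8724 = +24.2994 (running +39.6238)
Area = |Σ|/2 = |39.6238|/2 = 19.8119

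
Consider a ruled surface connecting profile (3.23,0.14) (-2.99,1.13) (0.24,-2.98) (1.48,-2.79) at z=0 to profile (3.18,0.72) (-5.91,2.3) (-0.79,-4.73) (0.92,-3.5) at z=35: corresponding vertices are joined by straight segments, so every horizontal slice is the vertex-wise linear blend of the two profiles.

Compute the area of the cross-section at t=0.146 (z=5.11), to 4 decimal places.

Cross-section at t=0.146: each vertex is (1-t)·p0[i] + t·p1[i].
  v1: (1-0.146)·(3.23,0.14) + 0.146·(3.18,0.72) = (3.2227,0.2247)
  v2: (1-0.146)·(-2.99,1.13) + 0.146·(-5.91,2.3) = (-3.4163,1.3008)
  v3: (1-0.146)·(0.24,-2.98) + 0.146·(-0.79,-4.73) = (0.0896,-3.2355)
  v4: (1-0.146)·(1.48,-2.79) + 0.146·(0.92,-3.5) = (1.3982,-2.8937)
Shoelace sum Σ(x_i·y_{i+1} − x_{i+1}·y_i):
  i=1: 3.2227·1.3008 − -3.4163·0.2247 = +4.9597 (running +4.9597)
  i=2: -3.4163·-3.2355 − 0.0896·1.3008 = +10.9369 (running +15.8967)
  i=3: 0.0896·-2.8937 − 1.3982·-3.2355 = +4.2647 (running +20.1613)
  i=4: 1.3982·0.2247 − 3.2227·-2.8937 = +9.6396 (running +29.8009)
Area = |Σ|/2 = |29.8009|/2 = 14.9004

Area at t=0.146: 14.9004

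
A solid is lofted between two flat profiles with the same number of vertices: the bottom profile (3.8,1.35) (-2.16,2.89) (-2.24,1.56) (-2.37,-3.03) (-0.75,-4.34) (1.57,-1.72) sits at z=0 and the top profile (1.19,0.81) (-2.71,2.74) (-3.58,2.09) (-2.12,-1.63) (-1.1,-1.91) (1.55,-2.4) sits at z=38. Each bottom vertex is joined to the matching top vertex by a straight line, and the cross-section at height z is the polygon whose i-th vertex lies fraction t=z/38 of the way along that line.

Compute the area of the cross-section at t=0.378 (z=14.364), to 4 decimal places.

Area at t=0.378: 22.5970

Cross-section at t=0.378: each vertex is (1-t)·p0[i] + t·p1[i].
  v1: (1-0.378)·(3.8,1.35) + 0.378·(1.19,0.81) = (2.8134,1.1459)
  v2: (1-0.378)·(-2.16,2.89) + 0.378·(-2.71,2.74) = (-2.3679,2.8333)
  v3: (1-0.378)·(-2.24,1.56) + 0.378·(-3.58,2.09) = (-2.7465,1.7603)
  v4: (1-0.378)·(-2.37,-3.03) + 0.378·(-2.12,-1.63) = (-2.2755,-2.5008)
  v5: (1-0.378)·(-0.75,-4.34) + 0.378·(-1.1,-1.91) = (-0.8823,-3.4215)
  v6: (1-0.378)·(1.57,-1.72) + 0.378·(1.55,-2.4) = (1.5624,-1.9770)
Shoelace sum Σ(x_i·y_{i+1} − x_{i+1}·y_i):
  i=1: 2.8134·2.8333 − -2.3679·1.1459 = +10.6846 (running +10.6846)
  i=2: -2.3679·1.7603 − -2.7465·2.8333 = +3.6134 (running +14.2980)
  i=3: -2.7465·-2.5008 − -2.2755·1.7603 = +10.8742 (running +25.1721)
  i=4: -2.2755·-3.4215 − -0.8823·-2.5008 = +5.5791 (running +30.7512)
  i=5: -0.8823·-1.9770 − 1.5624·-3.4215 = +7.0902 (running +37.8414)
  i=6: 1.5624·1.1459 − 2.8134·-1.9770 = +7.3526 (running +45.1940)
Area = |Σ|/2 = |45.1940|/2 = 22.5970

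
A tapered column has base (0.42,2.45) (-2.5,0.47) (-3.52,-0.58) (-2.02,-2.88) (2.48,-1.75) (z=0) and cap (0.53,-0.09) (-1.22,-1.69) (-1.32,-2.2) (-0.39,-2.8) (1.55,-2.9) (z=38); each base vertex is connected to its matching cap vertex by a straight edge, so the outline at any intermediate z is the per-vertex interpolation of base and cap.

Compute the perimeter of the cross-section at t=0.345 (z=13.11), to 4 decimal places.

Cross-section at t=0.345: each vertex is (1-t)·p0[i] + t·p1[i].
  v1: (1-0.345)·(0.42,2.45) + 0.345·(0.53,-0.09) = (0.4579,1.5737)
  v2: (1-0.345)·(-2.5,0.47) + 0.345·(-1.22,-1.69) = (-2.0584,-0.2752)
  v3: (1-0.345)·(-3.52,-0.58) + 0.345·(-1.32,-2.2) = (-2.7610,-1.1389)
  v4: (1-0.345)·(-2.02,-2.88) + 0.345·(-0.39,-2.8) = (-1.4577,-2.8524)
  v5: (1-0.345)·(2.48,-1.75) + 0.345·(1.55,-2.9) = (2.1591,-2.1467)
Perimeter = Σ |v_{i+1} − v_i|:
  edge 1→2: √(-2.5164² + -1.8489²) = 3.1226 (running 3.1226)
  edge 2→3: √(-0.7026² + -0.8637²) = 1.1134 (running 4.2360)
  edge 3→4: √(1.3034² + -1.7135²) = 2.1529 (running 6.3888)
  edge 4→5: √(3.6168² + 0.7056²) = 3.6850 (running 10.0738)
  edge 5→1: √(-1.7012² + 3.7205²) = 4.0909 (running 14.1648)
Perimeter = 14.1648

Perimeter at t=0.345: 14.1648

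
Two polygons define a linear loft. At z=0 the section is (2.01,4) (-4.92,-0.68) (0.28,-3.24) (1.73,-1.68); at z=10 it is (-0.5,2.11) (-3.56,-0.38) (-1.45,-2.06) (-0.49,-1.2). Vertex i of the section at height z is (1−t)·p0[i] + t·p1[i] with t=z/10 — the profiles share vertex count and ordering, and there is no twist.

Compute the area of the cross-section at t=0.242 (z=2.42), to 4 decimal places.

Cross-section at t=0.242: each vertex is (1-t)·p0[i] + t·p1[i].
  v1: (1-0.242)·(2.01,4) + 0.242·(-0.5,2.11) = (1.4026,3.5426)
  v2: (1-0.242)·(-4.92,-0.68) + 0.242·(-3.56,-0.38) = (-4.5909,-0.6074)
  v3: (1-0.242)·(0.28,-3.24) + 0.242·(-1.45,-2.06) = (-0.1387,-2.9544)
  v4: (1-0.242)·(1.73,-1.68) + 0.242·(-0.49,-1.2) = (1.1928,-1.5638)
Shoelace sum Σ(x_i·y_{i+1} − x_{i+1}·y_i):
  i=1: 1.4026·-0.6074 − -4.5909·3.5426 = +15.4118 (running +15.4118)
  i=2: -4.5909·-2.9544 − -0.1387·-0.6074 = +13.4793 (running +28.8911)
  i=3: -0.1387·-1.5638 − 1.1928·-2.9544 = +3.7408 (running +32.6319)
  i=4: 1.1928·3.5426 − 1.4026·-1.5638 = +6.4189 (running +39.0508)
Area = |Σ|/2 = |39.0508|/2 = 19.5254

Area at t=0.242: 19.5254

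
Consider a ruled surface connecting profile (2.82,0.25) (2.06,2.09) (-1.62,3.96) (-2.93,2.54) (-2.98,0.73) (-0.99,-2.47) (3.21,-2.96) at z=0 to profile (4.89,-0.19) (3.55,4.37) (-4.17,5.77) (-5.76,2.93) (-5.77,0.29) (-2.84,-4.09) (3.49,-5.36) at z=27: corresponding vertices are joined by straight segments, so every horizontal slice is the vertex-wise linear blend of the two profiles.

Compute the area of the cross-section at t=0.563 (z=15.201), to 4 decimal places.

Cross-section at t=0.563: each vertex is (1-t)·p0[i] + t·p1[i].
  v1: (1-0.563)·(2.82,0.25) + 0.563·(4.89,-0.19) = (3.9854,0.0023)
  v2: (1-0.563)·(2.06,2.09) + 0.563·(3.55,4.37) = (2.8989,3.3736)
  v3: (1-0.563)·(-1.62,3.96) + 0.563·(-4.17,5.77) = (-3.0556,4.9790)
  v4: (1-0.563)·(-2.93,2.54) + 0.563·(-5.76,2.93) = (-4.5233,2.7596)
  v5: (1-0.563)·(-2.98,0.73) + 0.563·(-5.77,0.29) = (-4.5508,0.4823)
  v6: (1-0.563)·(-0.99,-2.47) + 0.563·(-2.84,-4.09) = (-2.0315,-3.3821)
  v7: (1-0.563)·(3.21,-2.96) + 0.563·(3.49,-5.36) = (3.3676,-4.3112)
Shoelace sum Σ(x_i·y_{i+1} − x_{i+1}·y_i):
  i=1: 3.9854·3.3736 − 2.8989·0.0023 = +13.4387 (running +13.4387)
  i=2: 2.8989·4.9790 − -3.0556·3.3736 = +24.7422 (running +38.1810)
  i=3: -3.0556·2.7596 − -4.5233·4.9790 = +14.0893 (running +52.2703)
  i=4: -4.5233·0.4823 − -4.5508·2.7596 = +10.3767 (running +62.6469)
  i=5: -4.5508·-3.3821 − -2.0315·0.4823 = +16.3708 (running +79.0177)
  i=6: -2.0315·-4.3112 − 3.3676·-3.3821 = +20.1480 (running +99.1657)
  i=7: 3.3676·0.0023 − 3.9854·-4.3112 = +17.1896 (running +116.3553)
Area = |Σ|/2 = |116.3553|/2 = 58.1776

Area at t=0.563: 58.1776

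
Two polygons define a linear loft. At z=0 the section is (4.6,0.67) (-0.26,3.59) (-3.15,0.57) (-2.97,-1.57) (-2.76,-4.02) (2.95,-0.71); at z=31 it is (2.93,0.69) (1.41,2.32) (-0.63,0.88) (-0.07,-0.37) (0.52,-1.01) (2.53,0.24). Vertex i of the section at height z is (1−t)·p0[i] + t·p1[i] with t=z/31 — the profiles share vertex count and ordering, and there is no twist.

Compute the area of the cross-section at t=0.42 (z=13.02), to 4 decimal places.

Area at t=0.42: 18.1488

Cross-section at t=0.42: each vertex is (1-t)·p0[i] + t·p1[i].
  v1: (1-0.42)·(4.6,0.67) + 0.42·(2.93,0.69) = (3.8986,0.6784)
  v2: (1-0.42)·(-0.26,3.59) + 0.42·(1.41,2.32) = (0.4414,3.0566)
  v3: (1-0.42)·(-3.15,0.57) + 0.42·(-0.63,0.88) = (-2.0916,0.7002)
  v4: (1-0.42)·(-2.97,-1.57) + 0.42·(-0.07,-0.37) = (-1.7520,-1.0660)
  v5: (1-0.42)·(-2.76,-4.02) + 0.42·(0.52,-1.01) = (-1.3824,-2.7558)
  v6: (1-0.42)·(2.95,-0.71) + 0.42·(2.53,0.24) = (2.7736,-0.3110)
Shoelace sum Σ(x_i·y_{i+1} − x_{i+1}·y_i):
  i=1: 3.8986·3.0566 − 0.4414·0.6784 = +11.6170 (running +11.6170)
  i=2: 0.4414·0.7002 − -2.0916·3.0566 = +6.7023 (running +18.3193)
  i=3: -2.0916·-1.0660 − -1.7520·0.7002 = +3.4564 (running +21.7757)
  i=4: -1.7520·-2.7558 − -1.3824·-1.0660 = +3.3545 (running +25.1302)
  i=5: -1.3824·-0.3110 − 2.7736·-2.7558 = +8.0734 (running +33.2036)
  i=6: 2.7736·0.6784 − 3.8986·-0.3110 = +3.0941 (running +36.2977)
Area = |Σ|/2 = |36.2977|/2 = 18.1488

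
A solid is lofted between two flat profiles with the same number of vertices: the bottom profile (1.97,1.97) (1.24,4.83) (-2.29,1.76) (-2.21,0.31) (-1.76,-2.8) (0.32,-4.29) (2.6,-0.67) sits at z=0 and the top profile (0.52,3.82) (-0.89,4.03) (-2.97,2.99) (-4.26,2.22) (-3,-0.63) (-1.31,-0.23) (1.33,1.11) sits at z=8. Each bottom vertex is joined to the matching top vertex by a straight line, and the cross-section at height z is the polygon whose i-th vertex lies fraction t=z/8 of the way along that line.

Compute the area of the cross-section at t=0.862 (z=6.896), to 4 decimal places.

Cross-section at t=0.862: each vertex is (1-t)·p0[i] + t·p1[i].
  v1: (1-0.862)·(1.97,1.97) + 0.862·(0.52,3.82) = (0.7201,3.5647)
  v2: (1-0.862)·(1.24,4.83) + 0.862·(-0.89,4.03) = (-0.5961,4.1404)
  v3: (1-0.862)·(-2.29,1.76) + 0.862·(-2.97,2.99) = (-2.8762,2.8203)
  v4: (1-0.862)·(-2.21,0.31) + 0.862·(-4.26,2.22) = (-3.9771,1.9564)
  v5: (1-0.862)·(-1.76,-2.8) + 0.862·(-3,-0.63) = (-2.8289,-0.9295)
  v6: (1-0.862)·(0.32,-4.29) + 0.862·(-1.31,-0.23) = (-1.0851,-0.7903)
  v7: (1-0.862)·(2.6,-0.67) + 0.862·(1.33,1.11) = (1.5053,0.8644)
Shoelace sum Σ(x_i·y_{i+1} − x_{i+1}·y_i):
  i=1: 0.7201·4.1404 − -0.5961·3.5647 = +5.1063 (running +5.1063)
  i=2: -0.5961·2.8203 − -2.8762·4.1404 = +10.2274 (running +15.3337)
  i=3: -2.8762·1.9564 − -3.9771·2.8203 = +5.5895 (running +20.9232)
  i=4: -3.9771·-0.9295 − -2.8289·1.9564 = +9.2310 (running +30.1542)
  i=5: -2.8289·-0.7903 − -1.0851·-0.9295 = +1.2271 (running +31.3813)
  i=6: -1.0851·0.8644 − 1.5053·-0.7903 = +0.2517 (running +31.6330)
  i=7: 1.5053·3.5647 − 0.7201·0.8644 = +4.7434 (running +36.3764)
Area = |Σ|/2 = |36.3764|/2 = 18.1882

Area at t=0.862: 18.1882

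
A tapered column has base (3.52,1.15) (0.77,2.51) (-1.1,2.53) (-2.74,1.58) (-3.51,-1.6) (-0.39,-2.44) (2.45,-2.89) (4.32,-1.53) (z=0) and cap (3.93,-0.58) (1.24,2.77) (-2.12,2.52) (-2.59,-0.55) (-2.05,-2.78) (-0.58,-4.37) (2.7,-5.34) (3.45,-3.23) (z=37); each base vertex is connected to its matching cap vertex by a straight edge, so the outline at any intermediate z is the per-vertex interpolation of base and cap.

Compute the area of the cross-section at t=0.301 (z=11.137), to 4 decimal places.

Area at t=0.301: 32.8259

Cross-section at t=0.301: each vertex is (1-t)·p0[i] + t·p1[i].
  v1: (1-0.301)·(3.52,1.15) + 0.301·(3.93,-0.58) = (3.6434,0.6293)
  v2: (1-0.301)·(0.77,2.51) + 0.301·(1.24,2.77) = (0.9115,2.5883)
  v3: (1-0.301)·(-1.1,2.53) + 0.301·(-2.12,2.52) = (-1.4070,2.5270)
  v4: (1-0.301)·(-2.74,1.58) + 0.301·(-2.59,-0.55) = (-2.6949,0.9389)
  v5: (1-0.301)·(-3.51,-1.6) + 0.301·(-2.05,-2.78) = (-3.0705,-1.9552)
  v6: (1-0.301)·(-0.39,-2.44) + 0.301·(-0.58,-4.37) = (-0.4472,-3.0209)
  v7: (1-0.301)·(2.45,-2.89) + 0.301·(2.7,-5.34) = (2.5253,-3.6275)
  v8: (1-0.301)·(4.32,-1.53) + 0.301·(3.45,-3.23) = (4.0581,-2.0417)
Shoelace sum Σ(x_i·y_{i+1} − x_{i+1}·y_i):
  i=1: 3.6434·2.5883 − 0.9115·0.6293 = +8.8565 (running +8.8565)
  i=2: 0.9115·2.5270 − -1.4070·2.5883 = +5.9450 (running +14.8015)
  i=3: -1.4070·0.9389 − -2.6949·2.5270 = +5.4889 (running +20.2904)
  i=4: -2.6949·-1.9552 − -3.0705·0.9389 = +8.1518 (running +28.4421)
  i=5: -3.0705·-3.0209 − -0.4472·-1.9552 = +8.4015 (running +36.8437)
  i=6: -0.4472·-3.6275 − 2.5253·-3.0209 = +9.2508 (running +46.0945)
  i=7: 2.5253·-2.0417 − 4.0581·-3.6275 = +9.5649 (running +55.6593)
  i=8: 4.0581·0.6293 − 3.6434·-2.0417 = +9.9924 (running +65.6517)
Area = |Σ|/2 = |65.6517|/2 = 32.8259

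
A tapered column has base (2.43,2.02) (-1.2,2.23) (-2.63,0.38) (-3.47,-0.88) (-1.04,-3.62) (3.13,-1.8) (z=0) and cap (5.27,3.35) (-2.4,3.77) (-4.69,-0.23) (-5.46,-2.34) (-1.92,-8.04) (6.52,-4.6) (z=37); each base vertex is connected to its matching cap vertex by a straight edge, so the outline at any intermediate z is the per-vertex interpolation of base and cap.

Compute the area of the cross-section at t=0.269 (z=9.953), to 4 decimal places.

Area at t=0.269: 41.5870

Cross-section at t=0.269: each vertex is (1-t)·p0[i] + t·p1[i].
  v1: (1-0.269)·(2.43,2.02) + 0.269·(5.27,3.35) = (3.1940,2.3778)
  v2: (1-0.269)·(-1.2,2.23) + 0.269·(-2.4,3.77) = (-1.5228,2.6443)
  v3: (1-0.269)·(-2.63,0.38) + 0.269·(-4.69,-0.23) = (-3.1841,0.2159)
  v4: (1-0.269)·(-3.47,-0.88) + 0.269·(-5.46,-2.34) = (-4.0053,-1.2727)
  v5: (1-0.269)·(-1.04,-3.62) + 0.269·(-1.92,-8.04) = (-1.2767,-4.8090)
  v6: (1-0.269)·(3.13,-1.8) + 0.269·(6.52,-4.6) = (4.0419,-2.5532)
Shoelace sum Σ(x_i·y_{i+1} − x_{i+1}·y_i):
  i=1: 3.1940·2.6443 − -1.5228·2.3778 = +12.0665 (running +12.0665)
  i=2: -1.5228·0.2159 − -3.1841·2.6443 = +8.0909 (running +20.1574)
  i=3: -3.1841·-1.2727 − -4.0053·0.2159 = +4.9174 (running +25.0748)
  i=4: -4.0053·-4.8090 − -1.2767·-1.2727 = +17.6365 (running +42.7113)
  i=5: -1.2767·-2.5532 − 4.0419·-4.8090 = +22.6972 (running +65.4085)
  i=6: 4.0419·2.3778 − 3.1940·-2.5532 = +17.7656 (running +83.1741)
Area = |Σ|/2 = |83.1741|/2 = 41.5870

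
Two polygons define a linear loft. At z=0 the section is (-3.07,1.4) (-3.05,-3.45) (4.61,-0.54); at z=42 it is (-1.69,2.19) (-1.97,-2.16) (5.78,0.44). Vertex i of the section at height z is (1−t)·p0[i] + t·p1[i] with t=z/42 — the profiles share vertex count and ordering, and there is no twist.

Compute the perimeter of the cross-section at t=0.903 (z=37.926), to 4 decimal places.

Perimeter at t=0.903: 20.2778

Cross-section at t=0.903: each vertex is (1-t)·p0[i] + t·p1[i].
  v1: (1-0.903)·(-3.07,1.4) + 0.903·(-1.69,2.19) = (-1.8239,2.1134)
  v2: (1-0.903)·(-3.05,-3.45) + 0.903·(-1.97,-2.16) = (-2.0748,-2.2851)
  v3: (1-0.903)·(4.61,-0.54) + 0.903·(5.78,0.44) = (5.6665,0.3449)
Perimeter = Σ |v_{i+1} − v_i|:
  edge 1→2: √(-0.2509² + -4.3985²) = 4.4057 (running 4.4057)
  edge 2→3: √(7.7413² + 2.6301²) = 8.1759 (running 12.5815)
  edge 3→1: √(-7.4904² + 1.7684²) = 7.6963 (running 20.2778)
Perimeter = 20.2778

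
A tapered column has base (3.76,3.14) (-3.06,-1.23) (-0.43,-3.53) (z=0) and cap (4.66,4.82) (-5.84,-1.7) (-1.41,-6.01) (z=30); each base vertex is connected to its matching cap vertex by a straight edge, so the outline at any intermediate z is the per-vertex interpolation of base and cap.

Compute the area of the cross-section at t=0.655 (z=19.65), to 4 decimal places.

Cross-section at t=0.655: each vertex is (1-t)·p0[i] + t·p1[i].
  v1: (1-0.655)·(3.76,3.14) + 0.655·(4.66,4.82) = (4.3495,4.2404)
  v2: (1-0.655)·(-3.06,-1.23) + 0.655·(-5.84,-1.7) = (-4.8809,-1.5378)
  v3: (1-0.655)·(-0.43,-3.53) + 0.655·(-1.41,-6.01) = (-1.0719,-5.1544)
Shoelace sum Σ(x_i·y_{i+1} − x_{i+1}·y_i):
  i=1: 4.3495·-1.5378 − -4.8809·4.2404 = +14.0081 (running +14.0081)
  i=2: -4.8809·-5.1544 − -1.0719·-1.5378 = +23.5097 (running +37.5178)
  i=3: -1.0719·4.2404 − 4.3495·-5.1544 = +17.8738 (running +55.3916)
Area = |Σ|/2 = |55.3916|/2 = 27.6958

Area at t=0.655: 27.6958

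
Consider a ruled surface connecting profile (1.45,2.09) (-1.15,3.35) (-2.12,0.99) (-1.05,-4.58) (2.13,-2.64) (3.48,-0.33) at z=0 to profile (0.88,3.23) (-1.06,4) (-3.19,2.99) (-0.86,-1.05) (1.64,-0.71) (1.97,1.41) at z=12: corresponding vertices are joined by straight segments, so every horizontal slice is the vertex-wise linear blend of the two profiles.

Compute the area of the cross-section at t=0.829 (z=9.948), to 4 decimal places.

Cross-section at t=0.829: each vertex is (1-t)·p0[i] + t·p1[i].
  v1: (1-0.829)·(1.45,2.09) + 0.829·(0.88,3.23) = (0.9775,3.0351)
  v2: (1-0.829)·(-1.15,3.35) + 0.829·(-1.06,4) = (-1.0754,3.8889)
  v3: (1-0.829)·(-2.12,0.99) + 0.829·(-3.19,2.99) = (-3.0070,2.6480)
  v4: (1-0.829)·(-1.05,-4.58) + 0.829·(-0.86,-1.05) = (-0.8925,-1.6536)
  v5: (1-0.829)·(2.13,-2.64) + 0.829·(1.64,-0.71) = (1.7238,-1.0400)
  v6: (1-0.829)·(3.48,-0.33) + 0.829·(1.97,1.41) = (2.2282,1.1125)
Shoelace sum Σ(x_i·y_{i+1} − x_{i+1}·y_i):
  i=1: 0.9775·3.8889 − -1.0754·3.0351 = +7.0651 (running +7.0651)
  i=2: -1.0754·2.6480 − -3.0070·3.8889 = +8.8463 (running +15.9114)
  i=3: -3.0070·-1.6536 − -0.8925·2.6480 = +7.3358 (running +23.2472)
  i=4: -0.8925·-1.0400 − 1.7238·-1.6536 = +3.7787 (running +27.0259)
  i=5: 1.7238·1.1125 − 2.2282·-1.0400 = +4.2351 (running +31.2610)
  i=6: 2.2282·3.0351 − 0.9775·1.1125 = +5.6754 (running +36.9363)
Area = |Σ|/2 = |36.9363|/2 = 18.4682

Area at t=0.829: 18.4682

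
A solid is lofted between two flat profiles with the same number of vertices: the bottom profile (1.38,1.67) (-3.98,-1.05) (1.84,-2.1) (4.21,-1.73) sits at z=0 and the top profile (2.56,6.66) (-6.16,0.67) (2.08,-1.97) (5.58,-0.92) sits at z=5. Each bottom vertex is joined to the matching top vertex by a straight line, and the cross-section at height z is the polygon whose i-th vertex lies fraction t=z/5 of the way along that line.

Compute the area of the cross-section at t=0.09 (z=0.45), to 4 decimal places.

Cross-section at t=0.09: each vertex is (1-t)·p0[i] + t·p1[i].
  v1: (1-0.09)·(1.38,1.67) + 0.09·(2.56,6.66) = (1.4862,2.1191)
  v2: (1-0.09)·(-3.98,-1.05) + 0.09·(-6.16,0.67) = (-4.1762,-0.8952)
  v3: (1-0.09)·(1.84,-2.1) + 0.09·(2.08,-1.97) = (1.8616,-2.0883)
  v4: (1-0.09)·(4.21,-1.73) + 0.09·(5.58,-0.92) = (4.3333,-1.6571)
Shoelace sum Σ(x_i·y_{i+1} − x_{i+1}·y_i):
  i=1: 1.4862·-0.8952 − -4.1762·2.1191 = +7.5193 (running +7.5193)
  i=2: -4.1762·-2.0883 − 1.8616·-0.8952 = +10.3877 (running +17.9070)
  i=3: 1.8616·-1.6571 − 4.3333·-2.0883 = +5.9644 (running +23.8714)
  i=4: 4.3333·2.1191 − 1.4862·-1.6571 = +11.6455 (running +35.5169)
Area = |Σ|/2 = |35.5169|/2 = 17.7584

Area at t=0.09: 17.7584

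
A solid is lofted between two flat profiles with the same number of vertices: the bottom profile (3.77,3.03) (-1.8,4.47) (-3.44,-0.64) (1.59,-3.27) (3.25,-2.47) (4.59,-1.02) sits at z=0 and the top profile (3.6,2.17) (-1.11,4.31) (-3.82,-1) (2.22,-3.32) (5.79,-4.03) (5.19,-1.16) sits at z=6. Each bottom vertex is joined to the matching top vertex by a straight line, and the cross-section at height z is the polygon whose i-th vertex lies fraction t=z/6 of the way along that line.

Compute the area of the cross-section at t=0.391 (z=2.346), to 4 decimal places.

Cross-section at t=0.391: each vertex is (1-t)·p0[i] + t·p1[i].
  v1: (1-0.391)·(3.77,3.03) + 0.391·(3.6,2.17) = (3.7035,2.6937)
  v2: (1-0.391)·(-1.8,4.47) + 0.391·(-1.11,4.31) = (-1.5302,4.4074)
  v3: (1-0.391)·(-3.44,-0.64) + 0.391·(-3.82,-1) = (-3.5886,-0.7808)
  v4: (1-0.391)·(1.59,-3.27) + 0.391·(2.22,-3.32) = (1.8363,-3.2896)
  v5: (1-0.391)·(3.25,-2.47) + 0.391·(5.79,-4.03) = (4.2431,-3.0800)
  v6: (1-0.391)·(4.59,-1.02) + 0.391·(5.19,-1.16) = (4.8246,-1.0747)
Shoelace sum Σ(x_i·y_{i+1} − x_{i+1}·y_i):
  i=1: 3.7035·4.4074 − -1.5302·2.6937 = +20.4451 (running +20.4451)
  i=2: -1.5302·-0.7808 − -3.5886·4.4074 = +17.0112 (running +37.4563)
  i=3: -3.5886·-3.2896 − 1.8363·-0.7808 = +13.2385 (running +50.6948)
  i=4: 1.8363·-3.0800 − 4.2431·-3.2896 = +8.3022 (running +58.9970)
  i=5: 4.2431·-1.0747 − 4.8246·-3.0800 = +10.2993 (running +69.2963)
  i=6: 4.8246·2.6937 − 3.7035·-1.0747 = +16.9765 (running +86.2728)
Area = |Σ|/2 = |86.2728|/2 = 43.1364

Area at t=0.391: 43.1364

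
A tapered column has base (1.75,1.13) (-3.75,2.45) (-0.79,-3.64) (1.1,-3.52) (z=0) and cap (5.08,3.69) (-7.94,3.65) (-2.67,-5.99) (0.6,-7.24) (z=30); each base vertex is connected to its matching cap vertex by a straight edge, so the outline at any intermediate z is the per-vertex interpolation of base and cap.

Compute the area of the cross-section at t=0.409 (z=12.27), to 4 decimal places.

Area at t=0.409: 40.1941

Cross-section at t=0.409: each vertex is (1-t)·p0[i] + t·p1[i].
  v1: (1-0.409)·(1.75,1.13) + 0.409·(5.08,3.69) = (3.1120,2.1770)
  v2: (1-0.409)·(-3.75,2.45) + 0.409·(-7.94,3.65) = (-5.4637,2.9408)
  v3: (1-0.409)·(-0.79,-3.64) + 0.409·(-2.67,-5.99) = (-1.5589,-4.6012)
  v4: (1-0.409)·(1.1,-3.52) + 0.409·(0.6,-7.24) = (0.8955,-5.0415)
Shoelace sum Σ(x_i·y_{i+1} − x_{i+1}·y_i):
  i=1: 3.1120·2.9408 − -5.4637·2.1770 = +21.0464 (running +21.0464)
  i=2: -5.4637·-4.6012 − -1.5589·2.9408 = +29.7238 (running +50.7702)
  i=3: -1.5589·-5.0415 − 0.8955·-4.6012 = +11.9796 (running +62.7498)
  i=4: 0.8955·2.1770 − 3.1120·-5.0415 = +17.6385 (running +80.3883)
Area = |Σ|/2 = |80.3883|/2 = 40.1941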